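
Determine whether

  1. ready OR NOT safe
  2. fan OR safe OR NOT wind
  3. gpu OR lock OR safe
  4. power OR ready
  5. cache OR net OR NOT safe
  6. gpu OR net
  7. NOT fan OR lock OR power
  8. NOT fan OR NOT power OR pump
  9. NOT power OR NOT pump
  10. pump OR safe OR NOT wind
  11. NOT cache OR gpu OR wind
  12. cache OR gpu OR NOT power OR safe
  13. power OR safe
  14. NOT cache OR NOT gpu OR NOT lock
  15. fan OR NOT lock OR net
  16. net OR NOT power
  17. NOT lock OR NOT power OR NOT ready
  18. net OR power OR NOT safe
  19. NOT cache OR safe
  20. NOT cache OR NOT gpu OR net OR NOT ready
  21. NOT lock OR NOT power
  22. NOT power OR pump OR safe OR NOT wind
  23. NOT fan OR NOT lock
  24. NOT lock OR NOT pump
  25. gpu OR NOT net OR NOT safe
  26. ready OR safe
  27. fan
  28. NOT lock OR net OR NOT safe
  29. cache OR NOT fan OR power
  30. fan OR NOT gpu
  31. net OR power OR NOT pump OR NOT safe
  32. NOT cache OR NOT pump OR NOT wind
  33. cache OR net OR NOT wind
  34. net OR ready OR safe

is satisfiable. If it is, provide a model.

Unsatisfiable — no assignment works.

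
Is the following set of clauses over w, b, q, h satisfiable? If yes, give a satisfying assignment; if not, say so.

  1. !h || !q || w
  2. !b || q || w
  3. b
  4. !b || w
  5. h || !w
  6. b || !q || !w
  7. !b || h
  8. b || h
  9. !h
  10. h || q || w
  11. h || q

Unsatisfiable

Case h = True:
  Clause (!h) is falsified — contradiction.
Case h = False:
  (b) forces b = True.
  Clause (!b || h) is falsified — contradiction.
Both cases fail, so the formula is unsatisfiable.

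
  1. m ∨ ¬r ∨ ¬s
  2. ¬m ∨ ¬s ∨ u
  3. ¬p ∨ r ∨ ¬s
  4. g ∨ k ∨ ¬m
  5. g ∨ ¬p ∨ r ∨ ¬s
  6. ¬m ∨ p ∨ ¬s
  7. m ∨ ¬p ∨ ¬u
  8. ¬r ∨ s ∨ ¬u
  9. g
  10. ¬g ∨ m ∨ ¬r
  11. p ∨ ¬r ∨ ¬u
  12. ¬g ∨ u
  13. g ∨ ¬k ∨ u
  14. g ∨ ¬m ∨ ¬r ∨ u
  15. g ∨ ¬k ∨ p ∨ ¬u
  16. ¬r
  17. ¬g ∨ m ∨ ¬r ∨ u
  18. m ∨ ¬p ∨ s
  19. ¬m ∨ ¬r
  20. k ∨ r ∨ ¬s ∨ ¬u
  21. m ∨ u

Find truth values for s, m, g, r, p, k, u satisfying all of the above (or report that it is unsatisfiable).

Unit clause (g) forces g = True.
In (¬g ∨ u) only u is left, so u = True.
Unit clause (¬r) forces r = False.
Set s = False.
Set m = True.
Set p = False.
Set k = True.
All clauses satisfied.

s = False, m = True, g = True, r = False, p = False, k = True, u = True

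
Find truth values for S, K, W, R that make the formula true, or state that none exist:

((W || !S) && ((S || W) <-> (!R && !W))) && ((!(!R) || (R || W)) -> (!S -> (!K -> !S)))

S=F, K=F, W=F, R=T

  (W || !S) && ((S || W) <-> (!R && !W)) = True
    W || !S = True
      !S = True
    (S || W) <-> (!R && !W) = True
      S || W = False
      !R && !W = False
        !R = False
        !W = True
  (!(!R) || (R || W)) -> (!S -> (!K -> !S)) = True
    !(!R) || (R || W) = True
      !(!R) = True
        !R = False
      R || W = True
    !S -> (!K -> !S) = True
      !S = True
      !K -> !S = True
        !K = True
        !S = True
Both conjuncts True, so the formula holds.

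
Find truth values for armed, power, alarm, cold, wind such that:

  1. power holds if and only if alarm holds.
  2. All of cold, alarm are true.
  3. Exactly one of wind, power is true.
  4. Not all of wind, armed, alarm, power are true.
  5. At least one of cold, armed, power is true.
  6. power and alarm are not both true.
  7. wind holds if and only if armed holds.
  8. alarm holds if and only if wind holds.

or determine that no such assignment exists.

Case alarm = True:
  (1) with alarm=T forces power = True.
  Constraint (6) is violated (power=T, alarm=T) — contradiction.
Case alarm = False:
  Constraint (2) is violated (alarm=F) — contradiction.
Both cases fail — unsatisfiable.

No satisfying assignment exists.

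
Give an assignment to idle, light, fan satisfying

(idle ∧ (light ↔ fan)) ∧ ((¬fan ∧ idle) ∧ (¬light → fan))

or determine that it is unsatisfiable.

Unsatisfiable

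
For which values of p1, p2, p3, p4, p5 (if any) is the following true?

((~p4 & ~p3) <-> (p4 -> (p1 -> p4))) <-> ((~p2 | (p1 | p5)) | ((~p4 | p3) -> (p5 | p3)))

p1=T, p2=T, p3=F, p4=F, p5=F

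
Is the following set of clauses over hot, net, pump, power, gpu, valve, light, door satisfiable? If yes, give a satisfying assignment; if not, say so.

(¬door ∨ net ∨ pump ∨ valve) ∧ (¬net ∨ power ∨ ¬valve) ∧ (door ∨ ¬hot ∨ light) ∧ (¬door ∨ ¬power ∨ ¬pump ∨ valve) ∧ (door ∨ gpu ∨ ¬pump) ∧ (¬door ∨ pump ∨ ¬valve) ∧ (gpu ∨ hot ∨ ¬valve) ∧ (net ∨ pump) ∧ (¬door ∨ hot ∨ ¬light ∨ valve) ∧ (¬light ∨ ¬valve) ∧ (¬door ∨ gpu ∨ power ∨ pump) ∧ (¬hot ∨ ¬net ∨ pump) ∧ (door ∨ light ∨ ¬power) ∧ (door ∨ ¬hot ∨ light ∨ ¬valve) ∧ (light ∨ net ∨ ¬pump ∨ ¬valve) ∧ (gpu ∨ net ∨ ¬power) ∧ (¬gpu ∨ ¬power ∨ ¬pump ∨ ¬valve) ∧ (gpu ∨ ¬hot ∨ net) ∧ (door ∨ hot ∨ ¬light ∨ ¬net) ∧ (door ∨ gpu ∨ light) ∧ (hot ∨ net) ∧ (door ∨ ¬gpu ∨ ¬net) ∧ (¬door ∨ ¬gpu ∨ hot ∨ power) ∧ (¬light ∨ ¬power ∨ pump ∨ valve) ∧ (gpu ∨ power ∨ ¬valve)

Set hot = True.
Set net = True.
  then (¬hot ∨ ¬net ∨ pump) forces pump = True.
Set power = False.
  then (¬net ∨ power ∨ ¬valve) forces valve = False.
Set gpu = False.
  then (door ∨ gpu ∨ ¬pump) forces door = True.
Set light = False.
All clauses satisfied.

hot=T; net=T; pump=T; power=F; gpu=F; valve=F; light=F; door=T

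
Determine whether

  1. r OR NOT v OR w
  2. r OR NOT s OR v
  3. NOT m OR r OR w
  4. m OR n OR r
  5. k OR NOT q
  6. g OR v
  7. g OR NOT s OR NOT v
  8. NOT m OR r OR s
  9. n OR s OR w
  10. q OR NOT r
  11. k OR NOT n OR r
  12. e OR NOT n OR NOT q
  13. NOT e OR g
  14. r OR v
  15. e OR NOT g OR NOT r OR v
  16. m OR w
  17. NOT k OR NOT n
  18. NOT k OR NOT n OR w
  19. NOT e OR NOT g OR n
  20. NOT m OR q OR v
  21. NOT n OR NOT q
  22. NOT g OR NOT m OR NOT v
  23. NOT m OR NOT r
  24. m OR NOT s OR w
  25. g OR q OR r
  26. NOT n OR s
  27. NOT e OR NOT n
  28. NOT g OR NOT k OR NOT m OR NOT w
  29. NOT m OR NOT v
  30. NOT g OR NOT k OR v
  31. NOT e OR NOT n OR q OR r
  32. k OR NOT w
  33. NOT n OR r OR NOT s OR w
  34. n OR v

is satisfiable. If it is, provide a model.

Set g = True.
Try v = False:
  (r OR v) forces r = True.
  (q OR NOT r) forces q = True.
  (k OR NOT q) forces k = True.
  clause (NOT g OR NOT k OR v) is falsified — backtrack.
So v = True.
  then (NOT g OR NOT m OR NOT v) forces m = False.
  then (m OR w) forces w = True.
  then (k OR NOT w) forces k = True.
  then (NOT k OR NOT n) forces n = False.
  then (NOT e OR NOT g OR n) forces e = False.
  then (m OR n OR r) forces r = True.
  then (q OR NOT r) forces q = True.
Set s = True.
All clauses satisfied.

g = True, v = True, w = True, e = False, s = True, r = True, m = False, k = True, n = False, q = True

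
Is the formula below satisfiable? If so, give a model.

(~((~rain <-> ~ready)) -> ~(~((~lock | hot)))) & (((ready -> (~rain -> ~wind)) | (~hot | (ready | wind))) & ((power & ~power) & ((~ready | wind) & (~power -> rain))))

No satisfying assignment exists.

Case power = True: the conjunct ~power is False.
Case power = False: the conjunct power is False.
Both cases fail — unsatisfiable.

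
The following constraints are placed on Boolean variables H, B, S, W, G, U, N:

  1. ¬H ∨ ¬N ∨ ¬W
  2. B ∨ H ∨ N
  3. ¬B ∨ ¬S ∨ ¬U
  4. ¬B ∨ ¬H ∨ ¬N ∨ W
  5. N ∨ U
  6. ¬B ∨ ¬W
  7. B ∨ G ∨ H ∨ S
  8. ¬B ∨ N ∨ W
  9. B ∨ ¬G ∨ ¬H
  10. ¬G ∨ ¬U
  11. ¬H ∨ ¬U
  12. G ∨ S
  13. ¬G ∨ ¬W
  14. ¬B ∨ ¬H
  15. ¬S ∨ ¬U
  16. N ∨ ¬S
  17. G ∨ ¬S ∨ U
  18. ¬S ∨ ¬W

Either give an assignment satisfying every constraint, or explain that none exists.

Set H = False.
Set B = False.
  then (B ∨ H ∨ N) forces N = True.
Set S = True.
  then (¬S ∨ ¬U) forces U = False.
  then (G ∨ ¬S ∨ U) forces G = True.
  then (¬S ∨ ¬W) forces W = False.
All clauses satisfied.

H=F; B=F; S=T; W=F; G=T; U=F; N=T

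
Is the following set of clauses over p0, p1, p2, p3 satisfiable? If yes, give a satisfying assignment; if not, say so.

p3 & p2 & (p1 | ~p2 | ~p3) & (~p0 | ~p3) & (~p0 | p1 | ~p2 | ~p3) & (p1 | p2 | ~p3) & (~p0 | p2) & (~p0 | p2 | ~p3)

Unit clause (p3) forces p3 = True.
Unit clause (p2) forces p2 = True.
In (p1 | ~p2 | ~p3) only p1 is left, so p1 = True.
In (~p0 | ~p3) only ~p0 is left, so p0 = False.
Check each clause:
  (p3): p3 holds.
  (p2): p2 holds.
  (p1 | ~p2 | ~p3): p1 holds.
  (~p0 | ~p3): ~p0 holds.
  (~p0 | p1 | ~p2 | ~p3): ~p0 holds.
  (p1 | p2 | ~p3): p1 holds.
  (~p0 | p2): ~p0 holds.
  (~p0 | p2 | ~p3): ~p0 holds.
All clauses satisfied.

p0 = False; p1 = True; p2 = True; p3 = True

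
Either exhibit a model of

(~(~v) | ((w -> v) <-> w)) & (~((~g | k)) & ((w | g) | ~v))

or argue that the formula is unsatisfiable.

g=T, v=T, k=F, w=T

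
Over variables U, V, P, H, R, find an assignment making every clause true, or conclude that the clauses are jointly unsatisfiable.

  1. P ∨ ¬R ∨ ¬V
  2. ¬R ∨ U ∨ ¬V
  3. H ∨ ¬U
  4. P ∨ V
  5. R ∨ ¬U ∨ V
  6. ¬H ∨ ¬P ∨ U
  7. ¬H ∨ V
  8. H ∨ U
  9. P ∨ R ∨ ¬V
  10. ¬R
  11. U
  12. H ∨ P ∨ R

U = True; V = True; P = True; H = True; R = False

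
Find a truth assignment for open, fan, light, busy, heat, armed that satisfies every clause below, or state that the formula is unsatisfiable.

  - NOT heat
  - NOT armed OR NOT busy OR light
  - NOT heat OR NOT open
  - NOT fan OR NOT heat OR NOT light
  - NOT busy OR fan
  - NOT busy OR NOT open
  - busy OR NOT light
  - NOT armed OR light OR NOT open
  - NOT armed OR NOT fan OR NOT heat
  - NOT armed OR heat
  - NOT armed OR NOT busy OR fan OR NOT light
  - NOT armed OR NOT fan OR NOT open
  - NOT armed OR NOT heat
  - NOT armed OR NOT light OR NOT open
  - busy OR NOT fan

open = True, fan = False, light = False, busy = False, heat = False, armed = False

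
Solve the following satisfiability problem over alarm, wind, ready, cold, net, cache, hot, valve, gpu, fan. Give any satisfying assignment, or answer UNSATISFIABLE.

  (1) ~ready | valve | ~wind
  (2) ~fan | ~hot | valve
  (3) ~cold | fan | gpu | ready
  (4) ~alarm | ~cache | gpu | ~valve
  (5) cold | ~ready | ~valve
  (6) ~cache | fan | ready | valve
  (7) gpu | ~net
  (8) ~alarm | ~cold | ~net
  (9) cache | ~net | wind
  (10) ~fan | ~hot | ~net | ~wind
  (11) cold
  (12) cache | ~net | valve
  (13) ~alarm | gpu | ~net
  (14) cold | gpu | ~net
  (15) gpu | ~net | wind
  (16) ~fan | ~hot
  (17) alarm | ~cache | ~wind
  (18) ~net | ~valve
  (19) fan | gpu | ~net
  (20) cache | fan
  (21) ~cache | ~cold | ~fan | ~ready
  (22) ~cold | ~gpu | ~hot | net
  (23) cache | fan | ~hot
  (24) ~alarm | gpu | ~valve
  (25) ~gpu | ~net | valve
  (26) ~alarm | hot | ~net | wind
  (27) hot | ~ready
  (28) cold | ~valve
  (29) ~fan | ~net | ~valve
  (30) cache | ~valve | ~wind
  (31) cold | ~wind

alarm: False, wind: False, ready: False, cold: True, net: False, cache: True, hot: False, valve: True, gpu: True, fan: False

Unit clause (cold) forces cold = True.
Set alarm = False.
Set wind = False.
Set ready = False.
Try net = True:
  (gpu | ~net) forces gpu = True.
  (cache | ~net | wind) forces cache = True.
  (~net | ~valve) forces valve = False.
  clause (~gpu | ~net | valve) is falsified — backtrack.
So net = False.
Set cache = True.
Set hot = False.
Set valve = True.
Set gpu = True.
Set fan = False.
All clauses satisfied.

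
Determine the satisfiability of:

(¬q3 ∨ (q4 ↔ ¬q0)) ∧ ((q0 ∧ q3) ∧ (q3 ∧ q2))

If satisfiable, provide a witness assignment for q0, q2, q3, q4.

q0 = True, q2 = True, q3 = True, q4 = False

  ¬q3 ∨ (q4 ↔ ¬q0) = True
    ¬q3 = False
    q4 ↔ ¬q0 = True
      ¬q0 = False
  (q0 ∧ q3) ∧ (q3 ∧ q2) = True
    q0 ∧ q3 = True
    q3 ∧ q2 = True
Both conjuncts True, so the formula holds.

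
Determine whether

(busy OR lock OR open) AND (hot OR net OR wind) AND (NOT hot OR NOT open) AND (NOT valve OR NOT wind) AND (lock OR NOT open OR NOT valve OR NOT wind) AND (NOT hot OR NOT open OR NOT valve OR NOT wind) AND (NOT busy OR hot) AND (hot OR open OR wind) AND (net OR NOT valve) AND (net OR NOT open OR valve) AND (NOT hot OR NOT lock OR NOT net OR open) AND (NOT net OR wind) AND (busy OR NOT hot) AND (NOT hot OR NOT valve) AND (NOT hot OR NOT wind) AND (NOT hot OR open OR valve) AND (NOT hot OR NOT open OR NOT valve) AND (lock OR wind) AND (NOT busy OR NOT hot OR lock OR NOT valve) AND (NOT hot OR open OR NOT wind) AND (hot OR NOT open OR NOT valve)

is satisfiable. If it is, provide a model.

open=F, lock=T, valve=F, wind=T, hot=F, net=F, busy=F

Set open = False.
Try lock = False:
  (busy OR lock OR open) forces busy = True.
  (NOT busy OR hot) forces hot = True.
  (NOT hot OR NOT valve) forces valve = False.
  clause (NOT hot OR open OR valve) is falsified — backtrack.
So lock = True.
Set valve = False.
  then (NOT hot OR open OR valve) forces hot = False.
  then (NOT busy OR hot) forces busy = False.
  then (hot OR open OR wind) forces wind = True.
Set net = False.
All clauses satisfied.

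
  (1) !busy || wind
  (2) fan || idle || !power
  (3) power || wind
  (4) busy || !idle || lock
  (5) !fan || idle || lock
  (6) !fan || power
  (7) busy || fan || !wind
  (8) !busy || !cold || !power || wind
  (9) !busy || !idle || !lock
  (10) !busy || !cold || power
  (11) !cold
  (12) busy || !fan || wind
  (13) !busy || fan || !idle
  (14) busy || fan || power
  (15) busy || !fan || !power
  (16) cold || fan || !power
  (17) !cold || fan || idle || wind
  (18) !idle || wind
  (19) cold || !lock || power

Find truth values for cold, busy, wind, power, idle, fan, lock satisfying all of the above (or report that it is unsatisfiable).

cold = False; busy = True; wind = True; power = True; idle = True; fan = True; lock = False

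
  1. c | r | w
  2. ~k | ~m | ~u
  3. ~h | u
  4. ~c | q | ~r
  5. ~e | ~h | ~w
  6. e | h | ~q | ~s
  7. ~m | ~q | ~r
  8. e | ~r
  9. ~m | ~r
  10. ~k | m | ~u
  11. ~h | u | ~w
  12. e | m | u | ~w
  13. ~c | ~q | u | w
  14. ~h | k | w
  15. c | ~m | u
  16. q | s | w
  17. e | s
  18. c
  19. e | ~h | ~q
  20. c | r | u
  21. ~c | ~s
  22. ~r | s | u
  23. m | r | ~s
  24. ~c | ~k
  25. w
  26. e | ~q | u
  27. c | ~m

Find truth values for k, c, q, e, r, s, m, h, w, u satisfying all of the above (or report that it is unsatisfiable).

Unit clause (c) forces c = True.
In (~c | ~s) only ~s is left, so s = False.
In (~c | ~k) only ~k is left, so k = False.
Unit clause (w) forces w = True.
In (e | s) only e is left, so e = True.
In (~e | ~h | ~w) only ~h is left, so h = False.
Set q = True.
Set r = False.
Set m = True.
Set u = False.
All clauses satisfied.

k: False; c: True; q: True; e: True; r: False; s: False; m: True; h: False; w: True; u: False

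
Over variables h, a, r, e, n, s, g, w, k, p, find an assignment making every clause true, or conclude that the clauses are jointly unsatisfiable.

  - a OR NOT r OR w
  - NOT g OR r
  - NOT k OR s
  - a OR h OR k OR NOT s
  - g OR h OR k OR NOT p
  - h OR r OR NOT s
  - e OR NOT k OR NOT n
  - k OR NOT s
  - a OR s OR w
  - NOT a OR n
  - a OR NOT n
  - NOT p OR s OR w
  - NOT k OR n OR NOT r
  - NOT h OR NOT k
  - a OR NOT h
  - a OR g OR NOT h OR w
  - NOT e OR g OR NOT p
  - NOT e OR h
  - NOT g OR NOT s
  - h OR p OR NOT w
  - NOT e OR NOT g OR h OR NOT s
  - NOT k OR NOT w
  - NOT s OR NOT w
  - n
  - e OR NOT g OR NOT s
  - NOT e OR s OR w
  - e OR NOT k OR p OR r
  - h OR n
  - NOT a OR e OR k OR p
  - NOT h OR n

Unit clause (n) forces n = True.
In (a OR NOT n) only a is left, so a = True.
Set h = True.
  then (NOT h OR NOT k) forces k = False.
  then (k OR NOT s) forces s = False.
Set r = True.
Set e = False.
  then (NOT a OR e OR k OR p) forces p = True.
  then (NOT p OR s OR w) forces w = True.
Set g = True.
All clauses satisfied.

h=T, a=T, r=T, e=F, n=T, s=F, g=T, w=T, k=F, p=T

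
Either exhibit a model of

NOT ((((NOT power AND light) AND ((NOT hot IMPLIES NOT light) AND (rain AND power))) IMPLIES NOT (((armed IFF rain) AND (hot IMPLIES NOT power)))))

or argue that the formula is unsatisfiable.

Case power = True: the formula becomes NOT ((False IMPLIES NOT (((armed IFF rain) AND NOT hot)))) = False.
Case power = False: the formula becomes NOT ((False IMPLIES NOT ((armed IFF rain)))) = False.
Both cases fail — unsatisfiable.

Unsatisfiable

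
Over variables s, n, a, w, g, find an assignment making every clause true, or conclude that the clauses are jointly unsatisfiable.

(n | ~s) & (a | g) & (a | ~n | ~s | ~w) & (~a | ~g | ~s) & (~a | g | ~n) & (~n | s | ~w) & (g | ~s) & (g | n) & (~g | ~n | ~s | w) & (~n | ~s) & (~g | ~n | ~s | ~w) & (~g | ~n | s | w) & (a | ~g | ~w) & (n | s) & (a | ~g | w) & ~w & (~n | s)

No satisfying assignment exists.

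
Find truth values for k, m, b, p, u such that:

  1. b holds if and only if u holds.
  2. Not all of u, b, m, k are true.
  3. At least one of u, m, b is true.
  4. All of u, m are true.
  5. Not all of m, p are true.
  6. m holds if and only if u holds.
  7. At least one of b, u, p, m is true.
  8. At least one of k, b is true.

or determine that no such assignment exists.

k = False, m = True, b = True, p = False, u = True

  (1) b=T, u=T — same ✓
  (2) {u, b, m, k}: 3/4 true — not all ✓
  (3) {u, m, b}: 3 true — at least one ✓
  (4) {u, m}: all 2 true ✓
  (5) {m, p}: 1/2 true — not all ✓
  (6) m=T, u=T — same ✓
  (7) {b, u, p, m}: 3 true — at least one ✓
  (8) {k, b}: 1 true — at least one ✓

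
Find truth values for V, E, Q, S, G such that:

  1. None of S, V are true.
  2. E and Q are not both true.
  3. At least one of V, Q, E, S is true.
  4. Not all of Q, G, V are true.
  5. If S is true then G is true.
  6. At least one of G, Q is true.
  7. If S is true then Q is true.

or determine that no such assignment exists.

V: False; E: False; Q: True; S: False; G: True

  (1) {S, V}: 0 true — none ✓
  (2) E=F, Q=T — not both ✓
  (3) {V, Q, E, S}: 1 true — at least one ✓
  (4) {Q, G, V}: 2/3 true — not all ✓
  (5) S=F ⇒ G: vacuous ✓
  (6) {G, Q}: 2 true — at least one ✓
  (7) S=F ⇒ Q: vacuous ✓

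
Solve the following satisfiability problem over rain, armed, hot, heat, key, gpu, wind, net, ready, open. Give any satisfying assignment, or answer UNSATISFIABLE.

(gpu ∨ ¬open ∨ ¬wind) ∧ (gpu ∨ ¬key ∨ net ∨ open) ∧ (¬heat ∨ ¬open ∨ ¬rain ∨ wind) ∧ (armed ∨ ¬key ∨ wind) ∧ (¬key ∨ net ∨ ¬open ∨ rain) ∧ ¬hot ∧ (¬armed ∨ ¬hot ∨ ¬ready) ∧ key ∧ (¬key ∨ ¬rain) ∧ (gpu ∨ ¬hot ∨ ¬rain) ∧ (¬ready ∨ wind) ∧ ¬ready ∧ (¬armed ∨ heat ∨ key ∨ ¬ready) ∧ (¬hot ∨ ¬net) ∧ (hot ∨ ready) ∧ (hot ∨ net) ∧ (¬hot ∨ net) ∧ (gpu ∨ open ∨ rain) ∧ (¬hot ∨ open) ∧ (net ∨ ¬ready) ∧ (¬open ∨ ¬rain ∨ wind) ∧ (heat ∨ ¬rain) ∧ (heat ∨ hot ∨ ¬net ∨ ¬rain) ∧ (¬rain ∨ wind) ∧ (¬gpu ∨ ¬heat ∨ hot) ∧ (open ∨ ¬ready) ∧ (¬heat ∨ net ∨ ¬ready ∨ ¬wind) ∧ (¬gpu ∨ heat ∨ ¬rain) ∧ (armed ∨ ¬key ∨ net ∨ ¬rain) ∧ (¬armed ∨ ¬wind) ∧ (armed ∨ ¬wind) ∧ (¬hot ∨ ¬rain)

Case ready = True:
  Clause (¬ready) is falsified — contradiction.
Case ready = False:
  (¬hot) forces hot = False.
  Clause (hot ∨ ready) is falsified — contradiction.
Both cases fail, so the formula is unsatisfiable.

Unsatisfiable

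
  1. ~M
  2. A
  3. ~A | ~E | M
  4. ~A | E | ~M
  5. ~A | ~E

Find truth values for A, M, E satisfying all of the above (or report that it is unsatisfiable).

A = True, M = False, E = False

Unit clause (~M) forces M = False.
Unit clause (A) forces A = True.
In (~A | ~E | M) only ~E is left, so E = False.
Check each clause:
  (~M): ~M holds.
  (A): A holds.
  (~A | ~E | M): ~E holds.
  (~A | E | ~M): ~M holds.
  (~A | ~E): ~E holds.
All clauses satisfied.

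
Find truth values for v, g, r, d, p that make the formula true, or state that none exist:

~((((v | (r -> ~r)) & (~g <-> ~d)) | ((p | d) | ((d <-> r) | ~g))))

v = True; g = True; r = True; d = False; p = False

  ~((((v | (r -> ~r)) & (~g <-> ~d)) | ((p | d) | ((d <-> r) | ~g)))) = True
    ((v | (r -> ~r)) & (~g <-> ~d)) | ((p | d) | ((d <-> r) | ~g)) = False
      (v | (r -> ~r)) & (~g <-> ~d) = False
        v | (r -> ~r) = True
          r -> ~r = False
            ~r = False
        ~g <-> ~d = False
          ~g = False
          ~d = True
      (p | d) | ((d <-> r) | ~g) = False
        p | d = False
        (d <-> r) | ~g = False
          d <-> r = False
          ~g = False
The formula evaluates to True.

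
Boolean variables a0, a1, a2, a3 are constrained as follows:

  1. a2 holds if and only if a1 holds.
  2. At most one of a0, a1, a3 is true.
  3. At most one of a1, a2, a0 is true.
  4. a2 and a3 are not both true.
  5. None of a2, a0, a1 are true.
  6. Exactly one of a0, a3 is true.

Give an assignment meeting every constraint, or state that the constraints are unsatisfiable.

a0: False, a1: False, a2: False, a3: True

  (1) a2=F, a1=F — same ✓
  (2) {a0, a1, a3}: 1 true — at most one ✓
  (3) {a1, a2, a0}: 0 true — at most one ✓
  (4) a2=F, a3=T — not both ✓
  (5) {a2, a0, a1}: 0 true — none ✓
  (6) {a0, a3}: 1 true — exactly one ✓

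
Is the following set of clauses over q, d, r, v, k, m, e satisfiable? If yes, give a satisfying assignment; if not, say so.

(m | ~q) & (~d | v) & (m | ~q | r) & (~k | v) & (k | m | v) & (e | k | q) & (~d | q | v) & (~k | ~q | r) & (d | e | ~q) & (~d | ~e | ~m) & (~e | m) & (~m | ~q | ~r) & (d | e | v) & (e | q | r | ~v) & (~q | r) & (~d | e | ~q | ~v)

q=F, d=T, r=T, v=T, k=T, m=F, e=F

Set q = False.
Set d = True.
  then (~d | v) forces v = True.
Try r = False:
  (e | q | r | ~v) forces e = True.
  (~d | ~e | ~m) forces m = False.
  clause (~e | m) is falsified — backtrack.
So r = True.
Try k = False:
  (e | k | q) forces e = True.
  (~d | ~e | ~m) forces m = False.
  clause (~e | m) is falsified — backtrack.
So k = True.
Set m = False.
  then (~e | m) forces e = False.
All clauses satisfied.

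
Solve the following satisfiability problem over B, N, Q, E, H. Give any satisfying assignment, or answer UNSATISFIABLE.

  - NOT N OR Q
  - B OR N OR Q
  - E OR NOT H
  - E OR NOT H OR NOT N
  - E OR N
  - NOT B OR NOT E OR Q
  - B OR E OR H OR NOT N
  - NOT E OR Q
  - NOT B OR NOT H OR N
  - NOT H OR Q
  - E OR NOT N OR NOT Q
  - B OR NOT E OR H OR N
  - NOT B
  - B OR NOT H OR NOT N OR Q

Unit clause (NOT B) forces B = False.
Set N = False.
  then (B OR N OR Q) forces Q = True.
  then (E OR N) forces E = True.
  then (B OR NOT E OR H OR N) forces H = True.
All clauses satisfied.

B = False; N = False; Q = True; E = True; H = True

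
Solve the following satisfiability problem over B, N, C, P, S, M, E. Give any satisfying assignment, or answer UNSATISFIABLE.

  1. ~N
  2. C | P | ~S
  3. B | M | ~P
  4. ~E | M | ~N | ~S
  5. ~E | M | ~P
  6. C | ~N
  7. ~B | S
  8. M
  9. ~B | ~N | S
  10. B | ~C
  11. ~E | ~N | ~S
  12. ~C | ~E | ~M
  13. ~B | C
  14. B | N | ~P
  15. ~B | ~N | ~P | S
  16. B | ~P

B=F, N=F, C=F, P=F, S=F, M=T, E=T

Unit clause (~N) forces N = False.
Unit clause (M) forces M = True.
Set B = False.
  then (B | ~C) forces C = False.
  then (B | N | ~P) forces P = False.
  then (C | P | ~S) forces S = False.
Set E = True.
All clauses satisfied.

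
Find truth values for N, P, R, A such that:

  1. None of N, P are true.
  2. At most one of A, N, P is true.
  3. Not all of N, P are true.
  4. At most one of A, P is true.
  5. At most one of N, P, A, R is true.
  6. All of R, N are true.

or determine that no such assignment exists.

Unsatisfiable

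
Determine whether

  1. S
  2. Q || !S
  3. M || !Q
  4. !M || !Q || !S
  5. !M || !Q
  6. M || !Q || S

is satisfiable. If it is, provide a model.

Case S = True:
  (Q || !S) forces Q = True.
  (M || !Q) forces M = True.
  Clause (!M || !Q || !S) is falsified — contradiction.
Case S = False:
  Clause (S) is falsified — contradiction.
Both cases fail, so the formula is unsatisfiable.

Unsatisfiable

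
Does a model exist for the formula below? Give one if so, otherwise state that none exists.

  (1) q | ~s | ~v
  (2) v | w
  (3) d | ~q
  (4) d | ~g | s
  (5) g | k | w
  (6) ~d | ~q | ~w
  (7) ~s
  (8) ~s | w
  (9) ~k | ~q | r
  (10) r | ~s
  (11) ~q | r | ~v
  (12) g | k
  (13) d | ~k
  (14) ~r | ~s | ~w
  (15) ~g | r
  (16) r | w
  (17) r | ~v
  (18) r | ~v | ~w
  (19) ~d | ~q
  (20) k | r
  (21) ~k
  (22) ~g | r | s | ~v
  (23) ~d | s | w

Unit clause (~s) forces s = False.
Unit clause (~k) forces k = False.
In (g | k) only g is left, so g = True.
In (~g | r) only r is left, so r = True.
In (d | ~g | s) only d is left, so d = True.
In (~d | ~q) only ~q is left, so q = False.
In (~d | s | w) only w is left, so w = True.
Set v = True.
All clauses satisfied.

w = True, v = True, q = False, s = False, d = True, k = False, g = True, r = True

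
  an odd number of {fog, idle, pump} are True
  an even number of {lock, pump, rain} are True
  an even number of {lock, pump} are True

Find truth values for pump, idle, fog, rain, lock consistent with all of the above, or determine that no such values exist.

pump = True; idle = True; fog = True; rain = False; lock = True

{fog, idle, pump}: 3 true → odd ✓
{lock, pump, rain}: 2 true → even ✓
{lock, pump}: 2 true → even ✓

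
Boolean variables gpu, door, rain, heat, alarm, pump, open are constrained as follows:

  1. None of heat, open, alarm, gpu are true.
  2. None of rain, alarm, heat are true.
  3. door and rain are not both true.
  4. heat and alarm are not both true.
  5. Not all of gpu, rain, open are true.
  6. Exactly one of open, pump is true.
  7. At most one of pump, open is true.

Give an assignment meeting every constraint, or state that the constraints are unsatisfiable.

gpu: False, door: True, rain: False, heat: False, alarm: False, pump: True, open: False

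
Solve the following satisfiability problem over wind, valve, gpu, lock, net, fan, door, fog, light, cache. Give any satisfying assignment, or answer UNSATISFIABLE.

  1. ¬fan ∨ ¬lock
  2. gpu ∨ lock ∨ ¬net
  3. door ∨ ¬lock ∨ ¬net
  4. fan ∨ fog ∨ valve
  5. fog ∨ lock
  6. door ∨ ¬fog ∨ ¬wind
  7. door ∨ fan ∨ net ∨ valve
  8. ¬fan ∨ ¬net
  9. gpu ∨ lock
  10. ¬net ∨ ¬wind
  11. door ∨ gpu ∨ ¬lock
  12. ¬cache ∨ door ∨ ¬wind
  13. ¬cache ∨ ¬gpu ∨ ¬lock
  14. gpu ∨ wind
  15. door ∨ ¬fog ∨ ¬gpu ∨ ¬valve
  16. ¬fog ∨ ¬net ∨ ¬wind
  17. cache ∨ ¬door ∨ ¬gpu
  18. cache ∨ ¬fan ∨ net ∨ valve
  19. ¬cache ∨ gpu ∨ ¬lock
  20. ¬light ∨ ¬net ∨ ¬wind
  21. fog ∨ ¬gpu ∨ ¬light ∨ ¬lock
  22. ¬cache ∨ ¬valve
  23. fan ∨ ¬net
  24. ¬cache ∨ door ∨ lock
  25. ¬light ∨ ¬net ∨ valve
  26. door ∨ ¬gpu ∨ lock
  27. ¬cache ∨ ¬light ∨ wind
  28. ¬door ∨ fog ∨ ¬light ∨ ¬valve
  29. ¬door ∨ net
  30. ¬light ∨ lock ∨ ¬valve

Set wind = True.
  then (¬net ∨ ¬wind) forces net = False.
  then (¬door ∨ net) forces door = False.
  then (door ∨ ¬fog ∨ ¬wind) forces fog = False.
  then (¬cache ∨ door ∨ ¬wind) forces cache = False.
  then (fog ∨ lock) forces lock = True.
  then (door ∨ gpu ∨ ¬lock) forces gpu = True.
  then (fog ∨ ¬gpu ∨ ¬light ∨ ¬lock) forces light = False.
  then (¬fan ∨ ¬lock) forces fan = False.
  then (fan ∨ fog ∨ valve) forces valve = True.
All clauses satisfied.

wind=T, valve=T, gpu=T, lock=T, net=F, fan=F, door=F, fog=F, light=F, cache=F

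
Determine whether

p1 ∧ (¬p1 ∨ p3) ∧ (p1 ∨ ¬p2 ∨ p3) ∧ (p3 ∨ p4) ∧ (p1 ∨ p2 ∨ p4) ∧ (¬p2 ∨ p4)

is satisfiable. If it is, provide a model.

Unit clause (p1) forces p1 = True.
In (¬p1 ∨ p3) only p3 is left, so p3 = True.
Set p2 = False.
Set p4 = False.
Check each clause:
  (p1): p1 holds.
  (¬p1 ∨ p3): p3 holds.
  (p1 ∨ ¬p2 ∨ p3): p1 holds.
  (p3 ∨ p4): p3 holds.
  (p1 ∨ p2 ∨ p4): p1 holds.
  (¬p2 ∨ p4): ¬p2 holds.
All clauses satisfied.

p1 = True, p2 = False, p3 = True, p4 = False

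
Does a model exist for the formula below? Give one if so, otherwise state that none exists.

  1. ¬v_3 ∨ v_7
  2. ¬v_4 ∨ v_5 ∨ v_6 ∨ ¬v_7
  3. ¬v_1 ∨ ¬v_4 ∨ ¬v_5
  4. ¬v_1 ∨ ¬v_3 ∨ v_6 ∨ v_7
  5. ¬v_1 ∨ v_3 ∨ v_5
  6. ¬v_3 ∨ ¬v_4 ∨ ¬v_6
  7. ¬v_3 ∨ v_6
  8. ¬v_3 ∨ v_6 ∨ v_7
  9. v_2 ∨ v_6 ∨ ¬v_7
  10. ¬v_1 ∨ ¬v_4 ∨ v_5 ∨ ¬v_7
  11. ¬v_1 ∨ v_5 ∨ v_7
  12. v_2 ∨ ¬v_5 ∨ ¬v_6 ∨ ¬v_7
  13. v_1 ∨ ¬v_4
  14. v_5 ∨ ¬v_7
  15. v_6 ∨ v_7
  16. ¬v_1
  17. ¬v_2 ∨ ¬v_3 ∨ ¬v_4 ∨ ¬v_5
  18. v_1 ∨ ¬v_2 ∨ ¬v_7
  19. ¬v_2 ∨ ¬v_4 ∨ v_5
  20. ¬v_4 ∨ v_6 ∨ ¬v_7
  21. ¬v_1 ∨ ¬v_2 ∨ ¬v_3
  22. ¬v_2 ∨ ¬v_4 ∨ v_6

v_1 = False; v_2 = True; v_3 = False; v_4 = False; v_5 = True; v_6 = True; v_7 = False

Unit clause (¬v_1) forces v_1 = False.
In (v_1 ∨ ¬v_4) only ¬v_4 is left, so v_4 = False.
Set v_2 = True.
  then (v_1 ∨ ¬v_2 ∨ ¬v_7) forces v_7 = False.
  then (¬v_3 ∨ v_7) forces v_3 = False.
  then (v_6 ∨ v_7) forces v_6 = True.
Set v_5 = True.
All clauses satisfied.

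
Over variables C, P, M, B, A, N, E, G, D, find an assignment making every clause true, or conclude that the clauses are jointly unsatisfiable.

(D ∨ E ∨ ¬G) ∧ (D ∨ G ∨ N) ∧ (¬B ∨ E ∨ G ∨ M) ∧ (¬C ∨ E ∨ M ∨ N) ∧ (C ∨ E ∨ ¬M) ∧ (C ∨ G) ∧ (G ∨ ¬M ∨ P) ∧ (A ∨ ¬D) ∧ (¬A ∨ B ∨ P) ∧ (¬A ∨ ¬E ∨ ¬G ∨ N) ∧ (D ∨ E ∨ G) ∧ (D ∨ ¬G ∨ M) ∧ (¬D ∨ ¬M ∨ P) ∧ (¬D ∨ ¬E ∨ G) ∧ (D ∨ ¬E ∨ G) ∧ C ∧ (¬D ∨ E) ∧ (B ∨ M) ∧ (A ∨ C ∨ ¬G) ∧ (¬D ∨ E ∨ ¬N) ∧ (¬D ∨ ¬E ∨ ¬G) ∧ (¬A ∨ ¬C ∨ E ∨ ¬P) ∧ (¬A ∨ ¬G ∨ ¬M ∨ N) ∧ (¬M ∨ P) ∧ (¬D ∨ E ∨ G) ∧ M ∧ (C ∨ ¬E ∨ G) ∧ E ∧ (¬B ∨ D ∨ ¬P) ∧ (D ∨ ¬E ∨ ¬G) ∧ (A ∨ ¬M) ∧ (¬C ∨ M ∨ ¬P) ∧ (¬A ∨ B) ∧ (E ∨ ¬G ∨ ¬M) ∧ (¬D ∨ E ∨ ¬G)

Case C = True:
  (M) forces M = True.
  (¬M ∨ P) forces P = True.
  (E) forces E = True.
  (A ∨ ¬M) forces A = True.
  (¬A ∨ B) forces B = True.
  (¬B ∨ D ∨ ¬P) forces D = True.
  (¬D ∨ ¬E ∨ G) forces G = True.
  Clause (¬D ∨ ¬E ∨ ¬G) is falsified — contradiction.
Case C = False:
  Clause (C) is falsified — contradiction.
Both cases fail, so the formula is unsatisfiable.

Unsatisfiable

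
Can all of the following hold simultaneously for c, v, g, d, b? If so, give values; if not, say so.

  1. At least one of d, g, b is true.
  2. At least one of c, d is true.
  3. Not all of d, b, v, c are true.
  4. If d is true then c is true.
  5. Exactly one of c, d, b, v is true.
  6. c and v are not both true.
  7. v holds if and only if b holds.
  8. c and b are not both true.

c = True; v = False; g = True; d = False; b = False

  (1) {d, g, b}: 1 true — at least one ✓
  (2) {c, d}: 1 true — at least one ✓
  (3) {d, b, v, c}: 1/4 true — not all ✓
  (4) d=F ⇒ c: vacuous ✓
  (5) {c, d, b, v}: 1 true — exactly one ✓
  (6) c=T, v=F — not both ✓
  (7) v=F, b=F — same ✓
  (8) c=T, b=F — not both ✓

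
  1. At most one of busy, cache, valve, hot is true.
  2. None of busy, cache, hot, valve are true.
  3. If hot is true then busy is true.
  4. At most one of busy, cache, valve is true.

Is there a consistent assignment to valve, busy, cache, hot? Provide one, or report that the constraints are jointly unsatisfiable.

valve=F, busy=F, cache=F, hot=F

  (1) {busy, cache, valve, hot}: 0 true — at most one ✓
  (2) {busy, cache, hot, valve}: 0 true — none ✓
  (3) hot=F ⇒ busy: vacuous ✓
  (4) {busy, cache, valve}: 0 true — at most one ✓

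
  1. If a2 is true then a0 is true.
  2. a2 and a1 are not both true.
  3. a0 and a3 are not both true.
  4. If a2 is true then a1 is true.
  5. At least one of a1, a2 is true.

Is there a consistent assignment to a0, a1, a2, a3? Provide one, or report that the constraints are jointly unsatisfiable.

a0: False, a1: True, a2: False, a3: False

  (1) a2=F ⇒ a0: vacuous ✓
  (2) a2=F, a1=T — not both ✓
  (3) a0=F, a3=F — not both ✓
  (4) a2=F ⇒ a1: vacuous ✓
  (5) {a1, a2}: 1 true — at least one ✓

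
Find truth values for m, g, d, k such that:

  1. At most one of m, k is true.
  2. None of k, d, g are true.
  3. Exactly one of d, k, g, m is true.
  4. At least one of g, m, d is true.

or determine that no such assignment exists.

m = True, g = False, d = False, k = False

  (1) {m, k}: 1 true — at most one ✓
  (2) {k, d, g}: 0 true — none ✓
  (3) {d, k, g, m}: 1 true — exactly one ✓
  (4) {g, m, d}: 1 true — at least one ✓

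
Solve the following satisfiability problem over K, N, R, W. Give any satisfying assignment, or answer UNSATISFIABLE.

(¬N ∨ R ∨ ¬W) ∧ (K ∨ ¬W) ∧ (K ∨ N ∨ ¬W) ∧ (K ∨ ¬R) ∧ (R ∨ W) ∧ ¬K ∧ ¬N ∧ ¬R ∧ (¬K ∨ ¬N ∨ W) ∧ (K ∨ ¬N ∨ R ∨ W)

The formula is unsatisfiable.

Case K = True:
  Clause (¬K) is falsified — contradiction.
Case K = False:
  (K ∨ ¬W) forces W = False.
  (K ∨ ¬R) forces R = False.
  Clause (R ∨ W) is falsified — contradiction.
Both cases fail, so the formula is unsatisfiable.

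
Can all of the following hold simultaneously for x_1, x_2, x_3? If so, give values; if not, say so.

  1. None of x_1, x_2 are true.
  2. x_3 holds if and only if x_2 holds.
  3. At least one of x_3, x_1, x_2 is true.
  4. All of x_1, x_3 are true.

Case x_1 = True:
  Constraint (1) is violated (x_1=T) — contradiction.
Case x_1 = False:
  Constraint (4) is violated (x_1=F) — contradiction.
Both cases fail — unsatisfiable.

No satisfying assignment exists.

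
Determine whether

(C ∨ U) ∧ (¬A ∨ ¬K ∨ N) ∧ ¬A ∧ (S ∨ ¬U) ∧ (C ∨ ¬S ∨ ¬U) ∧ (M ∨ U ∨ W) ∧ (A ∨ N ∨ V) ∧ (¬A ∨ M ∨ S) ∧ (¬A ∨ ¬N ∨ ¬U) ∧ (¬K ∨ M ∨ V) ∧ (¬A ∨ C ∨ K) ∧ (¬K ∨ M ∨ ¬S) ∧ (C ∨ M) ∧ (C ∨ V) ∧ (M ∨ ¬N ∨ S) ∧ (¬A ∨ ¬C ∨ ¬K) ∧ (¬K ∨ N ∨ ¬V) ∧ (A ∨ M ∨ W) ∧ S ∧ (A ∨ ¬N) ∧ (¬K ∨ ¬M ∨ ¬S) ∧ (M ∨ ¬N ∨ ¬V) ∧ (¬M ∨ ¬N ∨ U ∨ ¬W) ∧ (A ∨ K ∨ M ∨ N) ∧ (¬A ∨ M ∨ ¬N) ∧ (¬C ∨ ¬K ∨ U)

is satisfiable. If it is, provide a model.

Unit clause (¬A) forces A = False.
Unit clause (S) forces S = True.
In (A ∨ ¬N) only ¬N is left, so N = False.
In (A ∨ N ∨ V) only V is left, so V = True.
In (¬K ∨ N ∨ ¬V) only ¬K is left, so K = False.
In (A ∨ K ∨ M ∨ N) only M is left, so M = True.
Set U = False.
  then (C ∨ U) forces C = True.
Set W = True.
All clauses satisfied.

U=F, C=T, K=F, W=T, A=F, S=T, V=T, N=F, M=T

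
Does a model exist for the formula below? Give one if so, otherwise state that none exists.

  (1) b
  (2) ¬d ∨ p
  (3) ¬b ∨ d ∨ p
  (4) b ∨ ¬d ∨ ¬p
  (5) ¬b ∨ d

p = True, d = True, b = True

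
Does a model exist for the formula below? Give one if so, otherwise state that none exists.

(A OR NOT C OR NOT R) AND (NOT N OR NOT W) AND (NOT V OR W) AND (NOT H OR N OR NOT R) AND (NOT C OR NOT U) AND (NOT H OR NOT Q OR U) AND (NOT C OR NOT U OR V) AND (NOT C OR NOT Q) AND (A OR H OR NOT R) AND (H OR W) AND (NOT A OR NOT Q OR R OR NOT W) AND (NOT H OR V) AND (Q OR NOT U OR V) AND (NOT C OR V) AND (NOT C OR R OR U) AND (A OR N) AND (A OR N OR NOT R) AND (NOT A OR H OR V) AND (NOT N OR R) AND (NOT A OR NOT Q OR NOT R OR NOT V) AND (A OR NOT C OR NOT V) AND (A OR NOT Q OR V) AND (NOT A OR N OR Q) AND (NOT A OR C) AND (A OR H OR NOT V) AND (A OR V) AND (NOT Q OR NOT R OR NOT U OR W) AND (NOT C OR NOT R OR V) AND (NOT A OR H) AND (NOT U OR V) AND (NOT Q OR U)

UNSATISFIABLE

Case N = True:
  (NOT N OR NOT W) forces W = False.
  (NOT V OR W) forces V = False.
  (H OR W) forces H = True.
  Clause (NOT H OR V) is falsified — contradiction.
Case N = False:
  (A OR N) forces A = True.
  (NOT A OR N OR Q) forces Q = True.
  (NOT C OR NOT Q) forces C = False.
  Clause (NOT A OR C) is falsified — contradiction.
Both cases fail, so the formula is unsatisfiable.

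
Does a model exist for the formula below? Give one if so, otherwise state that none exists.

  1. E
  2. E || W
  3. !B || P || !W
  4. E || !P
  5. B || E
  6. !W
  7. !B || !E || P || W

W = False; B = True; P = True; E = True

Unit clause (E) forces E = True.
Unit clause (!W) forces W = False.
Set B = True.
  then (!B || !E || P || W) forces P = True.
Check each clause:
  (E): E holds.
  (E || W): E holds.
  (!B || P || !W): P holds.
  (E || !P): E holds.
  (B || E): B holds.
  (!W): !W holds.
  (!B || !E || P || W): P holds.
All clauses satisfied.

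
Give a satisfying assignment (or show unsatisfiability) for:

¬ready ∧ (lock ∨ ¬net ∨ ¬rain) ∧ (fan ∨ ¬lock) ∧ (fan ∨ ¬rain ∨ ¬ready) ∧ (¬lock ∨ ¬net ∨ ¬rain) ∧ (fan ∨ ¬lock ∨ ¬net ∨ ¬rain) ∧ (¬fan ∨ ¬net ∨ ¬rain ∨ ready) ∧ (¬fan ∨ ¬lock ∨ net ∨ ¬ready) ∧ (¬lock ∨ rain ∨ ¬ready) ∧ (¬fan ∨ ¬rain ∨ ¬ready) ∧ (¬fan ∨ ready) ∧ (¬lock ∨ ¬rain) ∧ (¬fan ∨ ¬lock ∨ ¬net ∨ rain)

net = False, rain = False, ready = False, lock = False, fan = False

Unit clause (¬ready) forces ready = False.
In (¬fan ∨ ready) only ¬fan is left, so fan = False.
In (fan ∨ ¬lock) only ¬lock is left, so lock = False.
Set net = False.
Set rain = False.
All clauses satisfied.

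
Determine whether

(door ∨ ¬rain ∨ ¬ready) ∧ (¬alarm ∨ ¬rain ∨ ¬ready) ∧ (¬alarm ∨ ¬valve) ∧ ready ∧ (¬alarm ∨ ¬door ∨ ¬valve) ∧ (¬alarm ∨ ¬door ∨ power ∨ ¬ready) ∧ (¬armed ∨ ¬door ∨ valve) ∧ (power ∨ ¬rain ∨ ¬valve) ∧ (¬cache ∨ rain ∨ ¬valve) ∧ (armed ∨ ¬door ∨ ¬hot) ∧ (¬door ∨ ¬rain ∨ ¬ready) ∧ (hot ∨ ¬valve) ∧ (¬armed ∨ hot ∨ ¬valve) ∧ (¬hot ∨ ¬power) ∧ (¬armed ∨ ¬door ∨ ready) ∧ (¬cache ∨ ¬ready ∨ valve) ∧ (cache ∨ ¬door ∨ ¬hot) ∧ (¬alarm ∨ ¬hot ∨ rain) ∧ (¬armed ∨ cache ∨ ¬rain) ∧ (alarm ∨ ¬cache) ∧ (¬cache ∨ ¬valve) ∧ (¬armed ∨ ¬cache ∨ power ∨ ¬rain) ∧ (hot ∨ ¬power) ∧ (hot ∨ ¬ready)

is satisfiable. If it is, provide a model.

Unit clause (ready) forces ready = True.
In (hot ∨ ¬ready) only hot is left, so hot = True.
In (¬hot ∨ ¬power) only ¬power is left, so power = False.
Try alarm = True:
  (¬alarm ∨ ¬rain ∨ ¬ready) forces rain = False.
  clause (¬alarm ∨ ¬hot ∨ rain) is falsified — backtrack.
So alarm = False.
  then (alarm ∨ ¬cache) forces cache = False.
  then (cache ∨ ¬door ∨ ¬hot) forces door = False.
  then (door ∨ ¬rain ∨ ¬ready) forces rain = False.
Set valve = True.
Set armed = False.
All clauses satisfied.

alarm = False, power = False, valve = True, armed = False, rain = False, door = False, ready = True, cache = False, hot = True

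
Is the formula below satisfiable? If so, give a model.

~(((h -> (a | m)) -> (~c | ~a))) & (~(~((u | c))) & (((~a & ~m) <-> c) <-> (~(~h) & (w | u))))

h: False; w: True; c: True; m: False; u: True; a: True

  ~(((h -> (a | m)) -> (~c | ~a))) = True
    (h -> (a | m)) -> (~c | ~a) = False
      h -> (a | m) = True
        a | m = True
      ~c | ~a = False
        ~c = False
        ~a = False
  ~(~((u | c))) & (((~a & ~m) <-> c) <-> (~(~h) & (w | u))) = True
    ~(~((u | c))) = True
      ~((u | c)) = False
        u | c = True
    ((~a & ~m) <-> c) <-> (~(~h) & (w | u)) = True
      (~a & ~m) <-> c = False
        ~a & ~m = False
          ~a = False
          ~m = True
      ~(~h) & (w | u) = False
        ~(~h) = False
          ~h = True
        w | u = True
Both conjuncts True, so the formula holds.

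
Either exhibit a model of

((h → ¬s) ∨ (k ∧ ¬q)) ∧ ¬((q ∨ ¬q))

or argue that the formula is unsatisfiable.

The conjunct ¬((q ∨ ¬q)) is unsatisfiable on its own:
  q=F: evaluates to False.
  q=T: evaluates to False.
So the whole conjunction is unsatisfiable.

UNSATISFIABLE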